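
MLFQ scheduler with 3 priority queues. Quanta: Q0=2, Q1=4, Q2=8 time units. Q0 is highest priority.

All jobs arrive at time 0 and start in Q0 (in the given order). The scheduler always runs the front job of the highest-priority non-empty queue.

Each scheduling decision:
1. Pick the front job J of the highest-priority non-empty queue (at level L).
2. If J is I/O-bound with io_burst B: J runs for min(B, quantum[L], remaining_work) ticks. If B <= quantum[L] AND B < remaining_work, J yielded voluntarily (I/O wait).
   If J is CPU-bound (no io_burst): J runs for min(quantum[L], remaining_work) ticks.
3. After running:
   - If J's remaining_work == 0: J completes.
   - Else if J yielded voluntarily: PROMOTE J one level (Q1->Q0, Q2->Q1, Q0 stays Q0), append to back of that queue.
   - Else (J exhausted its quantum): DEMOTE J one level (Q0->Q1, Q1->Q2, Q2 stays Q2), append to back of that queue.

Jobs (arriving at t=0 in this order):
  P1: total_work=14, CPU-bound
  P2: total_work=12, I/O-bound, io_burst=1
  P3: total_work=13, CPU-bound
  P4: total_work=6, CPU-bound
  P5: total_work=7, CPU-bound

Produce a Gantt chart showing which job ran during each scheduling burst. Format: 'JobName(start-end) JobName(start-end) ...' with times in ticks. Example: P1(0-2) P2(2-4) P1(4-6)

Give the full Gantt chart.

t=0-2: P1@Q0 runs 2, rem=12, quantum used, demote→Q1. Q0=[P2,P3,P4,P5] Q1=[P1] Q2=[]
t=2-3: P2@Q0 runs 1, rem=11, I/O yield, promote→Q0. Q0=[P3,P4,P5,P2] Q1=[P1] Q2=[]
t=3-5: P3@Q0 runs 2, rem=11, quantum used, demote→Q1. Q0=[P4,P5,P2] Q1=[P1,P3] Q2=[]
t=5-7: P4@Q0 runs 2, rem=4, quantum used, demote→Q1. Q0=[P5,P2] Q1=[P1,P3,P4] Q2=[]
t=7-9: P5@Q0 runs 2, rem=5, quantum used, demote→Q1. Q0=[P2] Q1=[P1,P3,P4,P5] Q2=[]
t=9-10: P2@Q0 runs 1, rem=10, I/O yield, promote→Q0. Q0=[P2] Q1=[P1,P3,P4,P5] Q2=[]
t=10-11: P2@Q0 runs 1, rem=9, I/O yield, promote→Q0. Q0=[P2] Q1=[P1,P3,P4,P5] Q2=[]
t=11-12: P2@Q0 runs 1, rem=8, I/O yield, promote→Q0. Q0=[P2] Q1=[P1,P3,P4,P5] Q2=[]
t=12-13: P2@Q0 runs 1, rem=7, I/O yield, promote→Q0. Q0=[P2] Q1=[P1,P3,P4,P5] Q2=[]
t=13-14: P2@Q0 runs 1, rem=6, I/O yield, promote→Q0. Q0=[P2] Q1=[P1,P3,P4,P5] Q2=[]
t=14-15: P2@Q0 runs 1, rem=5, I/O yield, promote→Q0. Q0=[P2] Q1=[P1,P3,P4,P5] Q2=[]
t=15-16: P2@Q0 runs 1, rem=4, I/O yield, promote→Q0. Q0=[P2] Q1=[P1,P3,P4,P5] Q2=[]
t=16-17: P2@Q0 runs 1, rem=3, I/O yield, promote→Q0. Q0=[P2] Q1=[P1,P3,P4,P5] Q2=[]
t=17-18: P2@Q0 runs 1, rem=2, I/O yield, promote→Q0. Q0=[P2] Q1=[P1,P3,P4,P5] Q2=[]
t=18-19: P2@Q0 runs 1, rem=1, I/O yield, promote→Q0. Q0=[P2] Q1=[P1,P3,P4,P5] Q2=[]
t=19-20: P2@Q0 runs 1, rem=0, completes. Q0=[] Q1=[P1,P3,P4,P5] Q2=[]
t=20-24: P1@Q1 runs 4, rem=8, quantum used, demote→Q2. Q0=[] Q1=[P3,P4,P5] Q2=[P1]
t=24-28: P3@Q1 runs 4, rem=7, quantum used, demote→Q2. Q0=[] Q1=[P4,P5] Q2=[P1,P3]
t=28-32: P4@Q1 runs 4, rem=0, completes. Q0=[] Q1=[P5] Q2=[P1,P3]
t=32-36: P5@Q1 runs 4, rem=1, quantum used, demote→Q2. Q0=[] Q1=[] Q2=[P1,P3,P5]
t=36-44: P1@Q2 runs 8, rem=0, completes. Q0=[] Q1=[] Q2=[P3,P5]
t=44-51: P3@Q2 runs 7, rem=0, completes. Q0=[] Q1=[] Q2=[P5]
t=51-52: P5@Q2 runs 1, rem=0, completes. Q0=[] Q1=[] Q2=[]

Answer: P1(0-2) P2(2-3) P3(3-5) P4(5-7) P5(7-9) P2(9-10) P2(10-11) P2(11-12) P2(12-13) P2(13-14) P2(14-15) P2(15-16) P2(16-17) P2(17-18) P2(18-19) P2(19-20) P1(20-24) P3(24-28) P4(28-32) P5(32-36) P1(36-44) P3(44-51) P5(51-52)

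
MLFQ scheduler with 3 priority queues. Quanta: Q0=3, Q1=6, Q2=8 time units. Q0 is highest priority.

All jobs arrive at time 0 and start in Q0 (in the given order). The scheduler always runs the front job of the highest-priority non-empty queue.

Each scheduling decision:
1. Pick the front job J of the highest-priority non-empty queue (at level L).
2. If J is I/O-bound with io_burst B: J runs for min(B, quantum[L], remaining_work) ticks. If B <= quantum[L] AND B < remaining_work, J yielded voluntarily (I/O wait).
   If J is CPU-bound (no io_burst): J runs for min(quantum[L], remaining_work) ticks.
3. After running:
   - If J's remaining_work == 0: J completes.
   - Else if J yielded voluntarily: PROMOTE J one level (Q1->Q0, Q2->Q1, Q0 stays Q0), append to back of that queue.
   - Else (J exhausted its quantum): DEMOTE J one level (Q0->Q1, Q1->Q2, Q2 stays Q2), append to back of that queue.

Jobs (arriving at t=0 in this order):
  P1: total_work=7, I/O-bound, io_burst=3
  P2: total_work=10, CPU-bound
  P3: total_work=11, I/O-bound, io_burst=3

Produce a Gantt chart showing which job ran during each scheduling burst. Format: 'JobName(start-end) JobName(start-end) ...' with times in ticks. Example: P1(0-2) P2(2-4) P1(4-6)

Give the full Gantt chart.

Answer: P1(0-3) P2(3-6) P3(6-9) P1(9-12) P3(12-15) P1(15-16) P3(16-19) P3(19-21) P2(21-27) P2(27-28)

Derivation:
t=0-3: P1@Q0 runs 3, rem=4, I/O yield, promote→Q0. Q0=[P2,P3,P1] Q1=[] Q2=[]
t=3-6: P2@Q0 runs 3, rem=7, quantum used, demote→Q1. Q0=[P3,P1] Q1=[P2] Q2=[]
t=6-9: P3@Q0 runs 3, rem=8, I/O yield, promote→Q0. Q0=[P1,P3] Q1=[P2] Q2=[]
t=9-12: P1@Q0 runs 3, rem=1, I/O yield, promote→Q0. Q0=[P3,P1] Q1=[P2] Q2=[]
t=12-15: P3@Q0 runs 3, rem=5, I/O yield, promote→Q0. Q0=[P1,P3] Q1=[P2] Q2=[]
t=15-16: P1@Q0 runs 1, rem=0, completes. Q0=[P3] Q1=[P2] Q2=[]
t=16-19: P3@Q0 runs 3, rem=2, I/O yield, promote→Q0. Q0=[P3] Q1=[P2] Q2=[]
t=19-21: P3@Q0 runs 2, rem=0, completes. Q0=[] Q1=[P2] Q2=[]
t=21-27: P2@Q1 runs 6, rem=1, quantum used, demote→Q2. Q0=[] Q1=[] Q2=[P2]
t=27-28: P2@Q2 runs 1, rem=0, completes. Q0=[] Q1=[] Q2=[]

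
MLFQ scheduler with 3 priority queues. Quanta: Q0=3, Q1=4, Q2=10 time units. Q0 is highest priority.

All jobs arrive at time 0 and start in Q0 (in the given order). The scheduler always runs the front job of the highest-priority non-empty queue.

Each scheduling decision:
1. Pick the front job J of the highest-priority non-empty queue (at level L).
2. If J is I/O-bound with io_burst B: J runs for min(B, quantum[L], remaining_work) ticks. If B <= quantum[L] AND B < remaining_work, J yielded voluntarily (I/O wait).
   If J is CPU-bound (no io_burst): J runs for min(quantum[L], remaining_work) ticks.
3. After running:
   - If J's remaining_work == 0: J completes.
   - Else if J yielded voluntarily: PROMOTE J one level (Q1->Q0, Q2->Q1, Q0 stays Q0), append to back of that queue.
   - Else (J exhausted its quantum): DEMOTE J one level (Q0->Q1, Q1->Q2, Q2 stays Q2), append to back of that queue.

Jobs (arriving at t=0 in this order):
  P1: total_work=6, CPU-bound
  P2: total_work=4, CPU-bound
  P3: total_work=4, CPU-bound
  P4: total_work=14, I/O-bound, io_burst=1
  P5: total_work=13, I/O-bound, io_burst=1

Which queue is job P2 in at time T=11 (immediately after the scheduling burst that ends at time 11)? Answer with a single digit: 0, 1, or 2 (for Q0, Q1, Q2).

t=0-3: P1@Q0 runs 3, rem=3, quantum used, demote→Q1. Q0=[P2,P3,P4,P5] Q1=[P1] Q2=[]
t=3-6: P2@Q0 runs 3, rem=1, quantum used, demote→Q1. Q0=[P3,P4,P5] Q1=[P1,P2] Q2=[]
t=6-9: P3@Q0 runs 3, rem=1, quantum used, demote→Q1. Q0=[P4,P5] Q1=[P1,P2,P3] Q2=[]
t=9-10: P4@Q0 runs 1, rem=13, I/O yield, promote→Q0. Q0=[P5,P4] Q1=[P1,P2,P3] Q2=[]
t=10-11: P5@Q0 runs 1, rem=12, I/O yield, promote→Q0. Q0=[P4,P5] Q1=[P1,P2,P3] Q2=[]
t=11-12: P4@Q0 runs 1, rem=12, I/O yield, promote→Q0. Q0=[P5,P4] Q1=[P1,P2,P3] Q2=[]
t=12-13: P5@Q0 runs 1, rem=11, I/O yield, promote→Q0. Q0=[P4,P5] Q1=[P1,P2,P3] Q2=[]
t=13-14: P4@Q0 runs 1, rem=11, I/O yield, promote→Q0. Q0=[P5,P4] Q1=[P1,P2,P3] Q2=[]
t=14-15: P5@Q0 runs 1, rem=10, I/O yield, promote→Q0. Q0=[P4,P5] Q1=[P1,P2,P3] Q2=[]
t=15-16: P4@Q0 runs 1, rem=10, I/O yield, promote→Q0. Q0=[P5,P4] Q1=[P1,P2,P3] Q2=[]
t=16-17: P5@Q0 runs 1, rem=9, I/O yield, promote→Q0. Q0=[P4,P5] Q1=[P1,P2,P3] Q2=[]
t=17-18: P4@Q0 runs 1, rem=9, I/O yield, promote→Q0. Q0=[P5,P4] Q1=[P1,P2,P3] Q2=[]
t=18-19: P5@Q0 runs 1, rem=8, I/O yield, promote→Q0. Q0=[P4,P5] Q1=[P1,P2,P3] Q2=[]
t=19-20: P4@Q0 runs 1, rem=8, I/O yield, promote→Q0. Q0=[P5,P4] Q1=[P1,P2,P3] Q2=[]
t=20-21: P5@Q0 runs 1, rem=7, I/O yield, promote→Q0. Q0=[P4,P5] Q1=[P1,P2,P3] Q2=[]
t=21-22: P4@Q0 runs 1, rem=7, I/O yield, promote→Q0. Q0=[P5,P4] Q1=[P1,P2,P3] Q2=[]
t=22-23: P5@Q0 runs 1, rem=6, I/O yield, promote→Q0. Q0=[P4,P5] Q1=[P1,P2,P3] Q2=[]
t=23-24: P4@Q0 runs 1, rem=6, I/O yield, promote→Q0. Q0=[P5,P4] Q1=[P1,P2,P3] Q2=[]
t=24-25: P5@Q0 runs 1, rem=5, I/O yield, promote→Q0. Q0=[P4,P5] Q1=[P1,P2,P3] Q2=[]
t=25-26: P4@Q0 runs 1, rem=5, I/O yield, promote→Q0. Q0=[P5,P4] Q1=[P1,P2,P3] Q2=[]
t=26-27: P5@Q0 runs 1, rem=4, I/O yield, promote→Q0. Q0=[P4,P5] Q1=[P1,P2,P3] Q2=[]
t=27-28: P4@Q0 runs 1, rem=4, I/O yield, promote→Q0. Q0=[P5,P4] Q1=[P1,P2,P3] Q2=[]
t=28-29: P5@Q0 runs 1, rem=3, I/O yield, promote→Q0. Q0=[P4,P5] Q1=[P1,P2,P3] Q2=[]
t=29-30: P4@Q0 runs 1, rem=3, I/O yield, promote→Q0. Q0=[P5,P4] Q1=[P1,P2,P3] Q2=[]
t=30-31: P5@Q0 runs 1, rem=2, I/O yield, promote→Q0. Q0=[P4,P5] Q1=[P1,P2,P3] Q2=[]
t=31-32: P4@Q0 runs 1, rem=2, I/O yield, promote→Q0. Q0=[P5,P4] Q1=[P1,P2,P3] Q2=[]
t=32-33: P5@Q0 runs 1, rem=1, I/O yield, promote→Q0. Q0=[P4,P5] Q1=[P1,P2,P3] Q2=[]
t=33-34: P4@Q0 runs 1, rem=1, I/O yield, promote→Q0. Q0=[P5,P4] Q1=[P1,P2,P3] Q2=[]
t=34-35: P5@Q0 runs 1, rem=0, completes. Q0=[P4] Q1=[P1,P2,P3] Q2=[]
t=35-36: P4@Q0 runs 1, rem=0, completes. Q0=[] Q1=[P1,P2,P3] Q2=[]
t=36-39: P1@Q1 runs 3, rem=0, completes. Q0=[] Q1=[P2,P3] Q2=[]
t=39-40: P2@Q1 runs 1, rem=0, completes. Q0=[] Q1=[P3] Q2=[]
t=40-41: P3@Q1 runs 1, rem=0, completes. Q0=[] Q1=[] Q2=[]

Answer: 1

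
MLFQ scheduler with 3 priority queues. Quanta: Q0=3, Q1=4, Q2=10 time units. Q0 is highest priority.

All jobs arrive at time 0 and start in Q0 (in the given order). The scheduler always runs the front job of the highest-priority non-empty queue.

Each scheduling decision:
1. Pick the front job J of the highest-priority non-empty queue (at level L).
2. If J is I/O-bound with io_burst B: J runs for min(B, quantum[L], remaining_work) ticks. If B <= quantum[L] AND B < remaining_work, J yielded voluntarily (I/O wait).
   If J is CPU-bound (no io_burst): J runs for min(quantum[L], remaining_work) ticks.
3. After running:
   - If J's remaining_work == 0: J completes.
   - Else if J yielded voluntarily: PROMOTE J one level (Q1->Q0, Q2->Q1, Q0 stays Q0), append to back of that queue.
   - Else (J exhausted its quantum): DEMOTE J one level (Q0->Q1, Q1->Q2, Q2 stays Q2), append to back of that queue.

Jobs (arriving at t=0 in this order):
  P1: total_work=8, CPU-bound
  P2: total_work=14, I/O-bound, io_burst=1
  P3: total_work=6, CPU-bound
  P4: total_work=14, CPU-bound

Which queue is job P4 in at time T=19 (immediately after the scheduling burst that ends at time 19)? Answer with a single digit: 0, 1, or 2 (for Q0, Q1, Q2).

t=0-3: P1@Q0 runs 3, rem=5, quantum used, demote→Q1. Q0=[P2,P3,P4] Q1=[P1] Q2=[]
t=3-4: P2@Q0 runs 1, rem=13, I/O yield, promote→Q0. Q0=[P3,P4,P2] Q1=[P1] Q2=[]
t=4-7: P3@Q0 runs 3, rem=3, quantum used, demote→Q1. Q0=[P4,P2] Q1=[P1,P3] Q2=[]
t=7-10: P4@Q0 runs 3, rem=11, quantum used, demote→Q1. Q0=[P2] Q1=[P1,P3,P4] Q2=[]
t=10-11: P2@Q0 runs 1, rem=12, I/O yield, promote→Q0. Q0=[P2] Q1=[P1,P3,P4] Q2=[]
t=11-12: P2@Q0 runs 1, rem=11, I/O yield, promote→Q0. Q0=[P2] Q1=[P1,P3,P4] Q2=[]
t=12-13: P2@Q0 runs 1, rem=10, I/O yield, promote→Q0. Q0=[P2] Q1=[P1,P3,P4] Q2=[]
t=13-14: P2@Q0 runs 1, rem=9, I/O yield, promote→Q0. Q0=[P2] Q1=[P1,P3,P4] Q2=[]
t=14-15: P2@Q0 runs 1, rem=8, I/O yield, promote→Q0. Q0=[P2] Q1=[P1,P3,P4] Q2=[]
t=15-16: P2@Q0 runs 1, rem=7, I/O yield, promote→Q0. Q0=[P2] Q1=[P1,P3,P4] Q2=[]
t=16-17: P2@Q0 runs 1, rem=6, I/O yield, promote→Q0. Q0=[P2] Q1=[P1,P3,P4] Q2=[]
t=17-18: P2@Q0 runs 1, rem=5, I/O yield, promote→Q0. Q0=[P2] Q1=[P1,P3,P4] Q2=[]
t=18-19: P2@Q0 runs 1, rem=4, I/O yield, promote→Q0. Q0=[P2] Q1=[P1,P3,P4] Q2=[]
t=19-20: P2@Q0 runs 1, rem=3, I/O yield, promote→Q0. Q0=[P2] Q1=[P1,P3,P4] Q2=[]
t=20-21: P2@Q0 runs 1, rem=2, I/O yield, promote→Q0. Q0=[P2] Q1=[P1,P3,P4] Q2=[]
t=21-22: P2@Q0 runs 1, rem=1, I/O yield, promote→Q0. Q0=[P2] Q1=[P1,P3,P4] Q2=[]
t=22-23: P2@Q0 runs 1, rem=0, completes. Q0=[] Q1=[P1,P3,P4] Q2=[]
t=23-27: P1@Q1 runs 4, rem=1, quantum used, demote→Q2. Q0=[] Q1=[P3,P4] Q2=[P1]
t=27-30: P3@Q1 runs 3, rem=0, completes. Q0=[] Q1=[P4] Q2=[P1]
t=30-34: P4@Q1 runs 4, rem=7, quantum used, demote→Q2. Q0=[] Q1=[] Q2=[P1,P4]
t=34-35: P1@Q2 runs 1, rem=0, completes. Q0=[] Q1=[] Q2=[P4]
t=35-42: P4@Q2 runs 7, rem=0, completes. Q0=[] Q1=[] Q2=[]

Answer: 1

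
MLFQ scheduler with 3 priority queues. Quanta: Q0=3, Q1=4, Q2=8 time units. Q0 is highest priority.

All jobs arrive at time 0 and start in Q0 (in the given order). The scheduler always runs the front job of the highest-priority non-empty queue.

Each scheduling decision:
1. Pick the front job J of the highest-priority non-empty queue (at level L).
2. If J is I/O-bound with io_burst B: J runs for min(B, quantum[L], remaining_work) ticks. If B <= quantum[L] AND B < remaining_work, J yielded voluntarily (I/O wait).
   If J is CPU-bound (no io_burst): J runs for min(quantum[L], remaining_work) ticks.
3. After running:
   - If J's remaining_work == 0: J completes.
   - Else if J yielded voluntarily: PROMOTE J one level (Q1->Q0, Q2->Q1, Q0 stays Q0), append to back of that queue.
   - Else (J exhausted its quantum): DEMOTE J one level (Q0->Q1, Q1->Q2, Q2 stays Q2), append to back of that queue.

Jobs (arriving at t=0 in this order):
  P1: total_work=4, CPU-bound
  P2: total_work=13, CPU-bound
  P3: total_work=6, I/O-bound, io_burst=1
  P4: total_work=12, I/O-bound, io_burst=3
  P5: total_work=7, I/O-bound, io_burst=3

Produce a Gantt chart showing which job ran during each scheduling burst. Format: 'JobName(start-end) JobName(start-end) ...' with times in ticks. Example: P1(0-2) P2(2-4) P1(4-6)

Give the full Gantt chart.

t=0-3: P1@Q0 runs 3, rem=1, quantum used, demote→Q1. Q0=[P2,P3,P4,P5] Q1=[P1] Q2=[]
t=3-6: P2@Q0 runs 3, rem=10, quantum used, demote→Q1. Q0=[P3,P4,P5] Q1=[P1,P2] Q2=[]
t=6-7: P3@Q0 runs 1, rem=5, I/O yield, promote→Q0. Q0=[P4,P5,P3] Q1=[P1,P2] Q2=[]
t=7-10: P4@Q0 runs 3, rem=9, I/O yield, promote→Q0. Q0=[P5,P3,P4] Q1=[P1,P2] Q2=[]
t=10-13: P5@Q0 runs 3, rem=4, I/O yield, promote→Q0. Q0=[P3,P4,P5] Q1=[P1,P2] Q2=[]
t=13-14: P3@Q0 runs 1, rem=4, I/O yield, promote→Q0. Q0=[P4,P5,P3] Q1=[P1,P2] Q2=[]
t=14-17: P4@Q0 runs 3, rem=6, I/O yield, promote→Q0. Q0=[P5,P3,P4] Q1=[P1,P2] Q2=[]
t=17-20: P5@Q0 runs 3, rem=1, I/O yield, promote→Q0. Q0=[P3,P4,P5] Q1=[P1,P2] Q2=[]
t=20-21: P3@Q0 runs 1, rem=3, I/O yield, promote→Q0. Q0=[P4,P5,P3] Q1=[P1,P2] Q2=[]
t=21-24: P4@Q0 runs 3, rem=3, I/O yield, promote→Q0. Q0=[P5,P3,P4] Q1=[P1,P2] Q2=[]
t=24-25: P5@Q0 runs 1, rem=0, completes. Q0=[P3,P4] Q1=[P1,P2] Q2=[]
t=25-26: P3@Q0 runs 1, rem=2, I/O yield, promote→Q0. Q0=[P4,P3] Q1=[P1,P2] Q2=[]
t=26-29: P4@Q0 runs 3, rem=0, completes. Q0=[P3] Q1=[P1,P2] Q2=[]
t=29-30: P3@Q0 runs 1, rem=1, I/O yield, promote→Q0. Q0=[P3] Q1=[P1,P2] Q2=[]
t=30-31: P3@Q0 runs 1, rem=0, completes. Q0=[] Q1=[P1,P2] Q2=[]
t=31-32: P1@Q1 runs 1, rem=0, completes. Q0=[] Q1=[P2] Q2=[]
t=32-36: P2@Q1 runs 4, rem=6, quantum used, demote→Q2. Q0=[] Q1=[] Q2=[P2]
t=36-42: P2@Q2 runs 6, rem=0, completes. Q0=[] Q1=[] Q2=[]

Answer: P1(0-3) P2(3-6) P3(6-7) P4(7-10) P5(10-13) P3(13-14) P4(14-17) P5(17-20) P3(20-21) P4(21-24) P5(24-25) P3(25-26) P4(26-29) P3(29-30) P3(30-31) P1(31-32) P2(32-36) P2(36-42)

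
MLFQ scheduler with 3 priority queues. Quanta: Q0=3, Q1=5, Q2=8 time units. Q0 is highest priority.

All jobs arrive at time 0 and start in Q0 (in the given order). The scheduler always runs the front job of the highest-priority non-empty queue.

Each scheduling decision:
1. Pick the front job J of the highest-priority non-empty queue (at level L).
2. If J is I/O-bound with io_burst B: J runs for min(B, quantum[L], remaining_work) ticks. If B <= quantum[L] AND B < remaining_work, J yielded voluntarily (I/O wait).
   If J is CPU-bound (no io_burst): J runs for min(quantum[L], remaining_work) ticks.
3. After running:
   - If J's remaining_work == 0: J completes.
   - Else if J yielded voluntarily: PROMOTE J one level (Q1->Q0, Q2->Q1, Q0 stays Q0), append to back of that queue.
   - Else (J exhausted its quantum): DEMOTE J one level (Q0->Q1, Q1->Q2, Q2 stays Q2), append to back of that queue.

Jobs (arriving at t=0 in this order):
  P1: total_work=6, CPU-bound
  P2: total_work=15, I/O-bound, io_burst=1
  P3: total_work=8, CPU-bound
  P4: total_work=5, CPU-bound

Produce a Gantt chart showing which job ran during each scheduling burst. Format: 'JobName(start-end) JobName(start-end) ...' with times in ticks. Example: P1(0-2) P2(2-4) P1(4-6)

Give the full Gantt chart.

t=0-3: P1@Q0 runs 3, rem=3, quantum used, demote→Q1. Q0=[P2,P3,P4] Q1=[P1] Q2=[]
t=3-4: P2@Q0 runs 1, rem=14, I/O yield, promote→Q0. Q0=[P3,P4,P2] Q1=[P1] Q2=[]
t=4-7: P3@Q0 runs 3, rem=5, quantum used, demote→Q1. Q0=[P4,P2] Q1=[P1,P3] Q2=[]
t=7-10: P4@Q0 runs 3, rem=2, quantum used, demote→Q1. Q0=[P2] Q1=[P1,P3,P4] Q2=[]
t=10-11: P2@Q0 runs 1, rem=13, I/O yield, promote→Q0. Q0=[P2] Q1=[P1,P3,P4] Q2=[]
t=11-12: P2@Q0 runs 1, rem=12, I/O yield, promote→Q0. Q0=[P2] Q1=[P1,P3,P4] Q2=[]
t=12-13: P2@Q0 runs 1, rem=11, I/O yield, promote→Q0. Q0=[P2] Q1=[P1,P3,P4] Q2=[]
t=13-14: P2@Q0 runs 1, rem=10, I/O yield, promote→Q0. Q0=[P2] Q1=[P1,P3,P4] Q2=[]
t=14-15: P2@Q0 runs 1, rem=9, I/O yield, promote→Q0. Q0=[P2] Q1=[P1,P3,P4] Q2=[]
t=15-16: P2@Q0 runs 1, rem=8, I/O yield, promote→Q0. Q0=[P2] Q1=[P1,P3,P4] Q2=[]
t=16-17: P2@Q0 runs 1, rem=7, I/O yield, promote→Q0. Q0=[P2] Q1=[P1,P3,P4] Q2=[]
t=17-18: P2@Q0 runs 1, rem=6, I/O yield, promote→Q0. Q0=[P2] Q1=[P1,P3,P4] Q2=[]
t=18-19: P2@Q0 runs 1, rem=5, I/O yield, promote→Q0. Q0=[P2] Q1=[P1,P3,P4] Q2=[]
t=19-20: P2@Q0 runs 1, rem=4, I/O yield, promote→Q0. Q0=[P2] Q1=[P1,P3,P4] Q2=[]
t=20-21: P2@Q0 runs 1, rem=3, I/O yield, promote→Q0. Q0=[P2] Q1=[P1,P3,P4] Q2=[]
t=21-22: P2@Q0 runs 1, rem=2, I/O yield, promote→Q0. Q0=[P2] Q1=[P1,P3,P4] Q2=[]
t=22-23: P2@Q0 runs 1, rem=1, I/O yield, promote→Q0. Q0=[P2] Q1=[P1,P3,P4] Q2=[]
t=23-24: P2@Q0 runs 1, rem=0, completes. Q0=[] Q1=[P1,P3,P4] Q2=[]
t=24-27: P1@Q1 runs 3, rem=0, completes. Q0=[] Q1=[P3,P4] Q2=[]
t=27-32: P3@Q1 runs 5, rem=0, completes. Q0=[] Q1=[P4] Q2=[]
t=32-34: P4@Q1 runs 2, rem=0, completes. Q0=[] Q1=[] Q2=[]

Answer: P1(0-3) P2(3-4) P3(4-7) P4(7-10) P2(10-11) P2(11-12) P2(12-13) P2(13-14) P2(14-15) P2(15-16) P2(16-17) P2(17-18) P2(18-19) P2(19-20) P2(20-21) P2(21-22) P2(22-23) P2(23-24) P1(24-27) P3(27-32) P4(32-34)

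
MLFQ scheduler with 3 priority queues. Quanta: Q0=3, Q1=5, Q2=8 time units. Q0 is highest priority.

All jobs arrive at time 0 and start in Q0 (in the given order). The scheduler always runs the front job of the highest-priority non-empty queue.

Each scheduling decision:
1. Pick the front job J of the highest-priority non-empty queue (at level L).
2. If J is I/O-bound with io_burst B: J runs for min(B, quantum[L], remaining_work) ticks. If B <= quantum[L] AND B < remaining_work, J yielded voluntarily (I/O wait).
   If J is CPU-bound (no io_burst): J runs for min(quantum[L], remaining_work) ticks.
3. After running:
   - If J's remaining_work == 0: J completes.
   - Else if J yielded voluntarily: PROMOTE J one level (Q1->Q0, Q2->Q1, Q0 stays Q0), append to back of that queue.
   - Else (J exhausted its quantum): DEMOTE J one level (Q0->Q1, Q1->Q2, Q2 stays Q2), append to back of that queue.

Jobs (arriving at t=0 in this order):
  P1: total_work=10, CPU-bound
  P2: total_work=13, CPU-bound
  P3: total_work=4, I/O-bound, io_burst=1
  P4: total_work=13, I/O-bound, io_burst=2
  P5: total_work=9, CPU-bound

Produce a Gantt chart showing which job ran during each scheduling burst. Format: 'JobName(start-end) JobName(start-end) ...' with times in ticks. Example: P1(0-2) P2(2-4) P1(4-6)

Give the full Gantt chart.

t=0-3: P1@Q0 runs 3, rem=7, quantum used, demote→Q1. Q0=[P2,P3,P4,P5] Q1=[P1] Q2=[]
t=3-6: P2@Q0 runs 3, rem=10, quantum used, demote→Q1. Q0=[P3,P4,P5] Q1=[P1,P2] Q2=[]
t=6-7: P3@Q0 runs 1, rem=3, I/O yield, promote→Q0. Q0=[P4,P5,P3] Q1=[P1,P2] Q2=[]
t=7-9: P4@Q0 runs 2, rem=11, I/O yield, promote→Q0. Q0=[P5,P3,P4] Q1=[P1,P2] Q2=[]
t=9-12: P5@Q0 runs 3, rem=6, quantum used, demote→Q1. Q0=[P3,P4] Q1=[P1,P2,P5] Q2=[]
t=12-13: P3@Q0 runs 1, rem=2, I/O yield, promote→Q0. Q0=[P4,P3] Q1=[P1,P2,P5] Q2=[]
t=13-15: P4@Q0 runs 2, rem=9, I/O yield, promote→Q0. Q0=[P3,P4] Q1=[P1,P2,P5] Q2=[]
t=15-16: P3@Q0 runs 1, rem=1, I/O yield, promote→Q0. Q0=[P4,P3] Q1=[P1,P2,P5] Q2=[]
t=16-18: P4@Q0 runs 2, rem=7, I/O yield, promote→Q0. Q0=[P3,P4] Q1=[P1,P2,P5] Q2=[]
t=18-19: P3@Q0 runs 1, rem=0, completes. Q0=[P4] Q1=[P1,P2,P5] Q2=[]
t=19-21: P4@Q0 runs 2, rem=5, I/O yield, promote→Q0. Q0=[P4] Q1=[P1,P2,P5] Q2=[]
t=21-23: P4@Q0 runs 2, rem=3, I/O yield, promote→Q0. Q0=[P4] Q1=[P1,P2,P5] Q2=[]
t=23-25: P4@Q0 runs 2, rem=1, I/O yield, promote→Q0. Q0=[P4] Q1=[P1,P2,P5] Q2=[]
t=25-26: P4@Q0 runs 1, rem=0, completes. Q0=[] Q1=[P1,P2,P5] Q2=[]
t=26-31: P1@Q1 runs 5, rem=2, quantum used, demote→Q2. Q0=[] Q1=[P2,P5] Q2=[P1]
t=31-36: P2@Q1 runs 5, rem=5, quantum used, demote→Q2. Q0=[] Q1=[P5] Q2=[P1,P2]
t=36-41: P5@Q1 runs 5, rem=1, quantum used, demote→Q2. Q0=[] Q1=[] Q2=[P1,P2,P5]
t=41-43: P1@Q2 runs 2, rem=0, completes. Q0=[] Q1=[] Q2=[P2,P5]
t=43-48: P2@Q2 runs 5, rem=0, completes. Q0=[] Q1=[] Q2=[P5]
t=48-49: P5@Q2 runs 1, rem=0, completes. Q0=[] Q1=[] Q2=[]

Answer: P1(0-3) P2(3-6) P3(6-7) P4(7-9) P5(9-12) P3(12-13) P4(13-15) P3(15-16) P4(16-18) P3(18-19) P4(19-21) P4(21-23) P4(23-25) P4(25-26) P1(26-31) P2(31-36) P5(36-41) P1(41-43) P2(43-48) P5(48-49)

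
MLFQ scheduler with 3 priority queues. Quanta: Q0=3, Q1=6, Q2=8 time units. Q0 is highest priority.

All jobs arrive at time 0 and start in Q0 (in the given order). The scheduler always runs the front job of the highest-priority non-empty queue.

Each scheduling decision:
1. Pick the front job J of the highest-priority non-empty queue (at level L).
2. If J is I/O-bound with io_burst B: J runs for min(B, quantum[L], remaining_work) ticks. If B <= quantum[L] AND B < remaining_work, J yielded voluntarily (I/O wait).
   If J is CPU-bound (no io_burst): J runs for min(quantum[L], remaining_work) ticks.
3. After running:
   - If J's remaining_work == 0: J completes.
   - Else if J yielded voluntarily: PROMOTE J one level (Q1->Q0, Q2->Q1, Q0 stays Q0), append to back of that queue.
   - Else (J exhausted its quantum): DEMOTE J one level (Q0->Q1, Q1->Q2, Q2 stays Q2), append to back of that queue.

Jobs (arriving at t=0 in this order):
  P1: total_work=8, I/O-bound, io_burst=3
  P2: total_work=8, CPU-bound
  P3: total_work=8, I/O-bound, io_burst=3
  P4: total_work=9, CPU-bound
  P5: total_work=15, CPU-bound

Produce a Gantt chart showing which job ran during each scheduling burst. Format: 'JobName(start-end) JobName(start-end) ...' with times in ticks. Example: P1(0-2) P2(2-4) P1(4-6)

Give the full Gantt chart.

t=0-3: P1@Q0 runs 3, rem=5, I/O yield, promote→Q0. Q0=[P2,P3,P4,P5,P1] Q1=[] Q2=[]
t=3-6: P2@Q0 runs 3, rem=5, quantum used, demote→Q1. Q0=[P3,P4,P5,P1] Q1=[P2] Q2=[]
t=6-9: P3@Q0 runs 3, rem=5, I/O yield, promote→Q0. Q0=[P4,P5,P1,P3] Q1=[P2] Q2=[]
t=9-12: P4@Q0 runs 3, rem=6, quantum used, demote→Q1. Q0=[P5,P1,P3] Q1=[P2,P4] Q2=[]
t=12-15: P5@Q0 runs 3, rem=12, quantum used, demote→Q1. Q0=[P1,P3] Q1=[P2,P4,P5] Q2=[]
t=15-18: P1@Q0 runs 3, rem=2, I/O yield, promote→Q0. Q0=[P3,P1] Q1=[P2,P4,P5] Q2=[]
t=18-21: P3@Q0 runs 3, rem=2, I/O yield, promote→Q0. Q0=[P1,P3] Q1=[P2,P4,P5] Q2=[]
t=21-23: P1@Q0 runs 2, rem=0, completes. Q0=[P3] Q1=[P2,P4,P5] Q2=[]
t=23-25: P3@Q0 runs 2, rem=0, completes. Q0=[] Q1=[P2,P4,P5] Q2=[]
t=25-30: P2@Q1 runs 5, rem=0, completes. Q0=[] Q1=[P4,P5] Q2=[]
t=30-36: P4@Q1 runs 6, rem=0, completes. Q0=[] Q1=[P5] Q2=[]
t=36-42: P5@Q1 runs 6, rem=6, quantum used, demote→Q2. Q0=[] Q1=[] Q2=[P5]
t=42-48: P5@Q2 runs 6, rem=0, completes. Q0=[] Q1=[] Q2=[]

Answer: P1(0-3) P2(3-6) P3(6-9) P4(9-12) P5(12-15) P1(15-18) P3(18-21) P1(21-23) P3(23-25) P2(25-30) P4(30-36) P5(36-42) P5(42-48)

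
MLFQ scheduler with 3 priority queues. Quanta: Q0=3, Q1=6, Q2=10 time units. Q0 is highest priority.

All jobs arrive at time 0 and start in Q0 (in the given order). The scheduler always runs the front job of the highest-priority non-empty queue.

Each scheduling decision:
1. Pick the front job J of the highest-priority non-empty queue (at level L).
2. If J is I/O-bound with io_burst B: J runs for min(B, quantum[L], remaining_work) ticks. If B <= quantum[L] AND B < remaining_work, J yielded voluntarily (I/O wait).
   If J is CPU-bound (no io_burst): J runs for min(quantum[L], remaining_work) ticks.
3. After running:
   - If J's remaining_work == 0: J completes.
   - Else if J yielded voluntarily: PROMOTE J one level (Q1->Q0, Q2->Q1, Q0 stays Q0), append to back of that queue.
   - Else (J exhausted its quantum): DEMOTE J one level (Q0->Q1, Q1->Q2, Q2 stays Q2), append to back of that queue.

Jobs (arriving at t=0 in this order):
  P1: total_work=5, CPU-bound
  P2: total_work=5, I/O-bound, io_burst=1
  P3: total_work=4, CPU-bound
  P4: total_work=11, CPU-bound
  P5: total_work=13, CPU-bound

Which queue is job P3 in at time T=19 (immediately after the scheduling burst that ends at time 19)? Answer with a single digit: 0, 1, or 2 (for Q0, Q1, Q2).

t=0-3: P1@Q0 runs 3, rem=2, quantum used, demote→Q1. Q0=[P2,P3,P4,P5] Q1=[P1] Q2=[]
t=3-4: P2@Q0 runs 1, rem=4, I/O yield, promote→Q0. Q0=[P3,P4,P5,P2] Q1=[P1] Q2=[]
t=4-7: P3@Q0 runs 3, rem=1, quantum used, demote→Q1. Q0=[P4,P5,P2] Q1=[P1,P3] Q2=[]
t=7-10: P4@Q0 runs 3, rem=8, quantum used, demote→Q1. Q0=[P5,P2] Q1=[P1,P3,P4] Q2=[]
t=10-13: P5@Q0 runs 3, rem=10, quantum used, demote→Q1. Q0=[P2] Q1=[P1,P3,P4,P5] Q2=[]
t=13-14: P2@Q0 runs 1, rem=3, I/O yield, promote→Q0. Q0=[P2] Q1=[P1,P3,P4,P5] Q2=[]
t=14-15: P2@Q0 runs 1, rem=2, I/O yield, promote→Q0. Q0=[P2] Q1=[P1,P3,P4,P5] Q2=[]
t=15-16: P2@Q0 runs 1, rem=1, I/O yield, promote→Q0. Q0=[P2] Q1=[P1,P3,P4,P5] Q2=[]
t=16-17: P2@Q0 runs 1, rem=0, completes. Q0=[] Q1=[P1,P3,P4,P5] Q2=[]
t=17-19: P1@Q1 runs 2, rem=0, completes. Q0=[] Q1=[P3,P4,P5] Q2=[]
t=19-20: P3@Q1 runs 1, rem=0, completes. Q0=[] Q1=[P4,P5] Q2=[]
t=20-26: P4@Q1 runs 6, rem=2, quantum used, demote→Q2. Q0=[] Q1=[P5] Q2=[P4]
t=26-32: P5@Q1 runs 6, rem=4, quantum used, demote→Q2. Q0=[] Q1=[] Q2=[P4,P5]
t=32-34: P4@Q2 runs 2, rem=0, completes. Q0=[] Q1=[] Q2=[P5]
t=34-38: P5@Q2 runs 4, rem=0, completes. Q0=[] Q1=[] Q2=[]

Answer: 1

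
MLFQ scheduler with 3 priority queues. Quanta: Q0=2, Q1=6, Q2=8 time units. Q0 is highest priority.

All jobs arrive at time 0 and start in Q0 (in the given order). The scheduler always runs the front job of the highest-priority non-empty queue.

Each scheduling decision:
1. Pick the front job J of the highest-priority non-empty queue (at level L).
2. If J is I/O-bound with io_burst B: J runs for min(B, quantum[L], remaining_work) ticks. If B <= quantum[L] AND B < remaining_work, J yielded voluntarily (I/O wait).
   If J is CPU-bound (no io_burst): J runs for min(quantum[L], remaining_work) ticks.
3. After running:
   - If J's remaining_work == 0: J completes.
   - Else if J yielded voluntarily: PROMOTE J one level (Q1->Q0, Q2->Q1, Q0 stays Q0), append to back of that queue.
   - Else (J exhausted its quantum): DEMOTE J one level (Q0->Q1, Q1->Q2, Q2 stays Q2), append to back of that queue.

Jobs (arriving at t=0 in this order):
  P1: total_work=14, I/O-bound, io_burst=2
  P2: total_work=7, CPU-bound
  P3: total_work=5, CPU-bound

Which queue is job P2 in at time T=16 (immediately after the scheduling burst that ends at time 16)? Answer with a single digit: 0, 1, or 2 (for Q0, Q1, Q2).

t=0-2: P1@Q0 runs 2, rem=12, I/O yield, promote→Q0. Q0=[P2,P3,P1] Q1=[] Q2=[]
t=2-4: P2@Q0 runs 2, rem=5, quantum used, demote→Q1. Q0=[P3,P1] Q1=[P2] Q2=[]
t=4-6: P3@Q0 runs 2, rem=3, quantum used, demote→Q1. Q0=[P1] Q1=[P2,P3] Q2=[]
t=6-8: P1@Q0 runs 2, rem=10, I/O yield, promote→Q0. Q0=[P1] Q1=[P2,P3] Q2=[]
t=8-10: P1@Q0 runs 2, rem=8, I/O yield, promote→Q0. Q0=[P1] Q1=[P2,P3] Q2=[]
t=10-12: P1@Q0 runs 2, rem=6, I/O yield, promote→Q0. Q0=[P1] Q1=[P2,P3] Q2=[]
t=12-14: P1@Q0 runs 2, rem=4, I/O yield, promote→Q0. Q0=[P1] Q1=[P2,P3] Q2=[]
t=14-16: P1@Q0 runs 2, rem=2, I/O yield, promote→Q0. Q0=[P1] Q1=[P2,P3] Q2=[]
t=16-18: P1@Q0 runs 2, rem=0, completes. Q0=[] Q1=[P2,P3] Q2=[]
t=18-23: P2@Q1 runs 5, rem=0, completes. Q0=[] Q1=[P3] Q2=[]
t=23-26: P3@Q1 runs 3, rem=0, completes. Q0=[] Q1=[] Q2=[]

Answer: 1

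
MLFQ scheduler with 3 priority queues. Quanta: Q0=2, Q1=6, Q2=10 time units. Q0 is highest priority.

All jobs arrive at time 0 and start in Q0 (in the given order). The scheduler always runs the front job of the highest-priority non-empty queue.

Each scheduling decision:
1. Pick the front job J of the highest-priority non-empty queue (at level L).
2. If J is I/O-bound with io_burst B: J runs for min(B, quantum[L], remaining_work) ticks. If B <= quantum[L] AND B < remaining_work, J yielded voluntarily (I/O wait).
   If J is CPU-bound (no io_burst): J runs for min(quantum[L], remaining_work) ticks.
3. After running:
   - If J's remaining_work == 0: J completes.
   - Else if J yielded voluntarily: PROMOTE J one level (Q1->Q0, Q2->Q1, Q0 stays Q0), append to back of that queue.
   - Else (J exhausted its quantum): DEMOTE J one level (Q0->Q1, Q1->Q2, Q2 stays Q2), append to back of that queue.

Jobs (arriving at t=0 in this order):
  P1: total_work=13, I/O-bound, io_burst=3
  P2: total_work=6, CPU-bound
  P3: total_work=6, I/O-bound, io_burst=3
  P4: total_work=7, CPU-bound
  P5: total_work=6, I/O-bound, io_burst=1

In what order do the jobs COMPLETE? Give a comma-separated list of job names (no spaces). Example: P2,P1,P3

Answer: P5,P2,P3,P4,P1

Derivation:
t=0-2: P1@Q0 runs 2, rem=11, quantum used, demote→Q1. Q0=[P2,P3,P4,P5] Q1=[P1] Q2=[]
t=2-4: P2@Q0 runs 2, rem=4, quantum used, demote→Q1. Q0=[P3,P4,P5] Q1=[P1,P2] Q2=[]
t=4-6: P3@Q0 runs 2, rem=4, quantum used, demote→Q1. Q0=[P4,P5] Q1=[P1,P2,P3] Q2=[]
t=6-8: P4@Q0 runs 2, rem=5, quantum used, demote→Q1. Q0=[P5] Q1=[P1,P2,P3,P4] Q2=[]
t=8-9: P5@Q0 runs 1, rem=5, I/O yield, promote→Q0. Q0=[P5] Q1=[P1,P2,P3,P4] Q2=[]
t=9-10: P5@Q0 runs 1, rem=4, I/O yield, promote→Q0. Q0=[P5] Q1=[P1,P2,P3,P4] Q2=[]
t=10-11: P5@Q0 runs 1, rem=3, I/O yield, promote→Q0. Q0=[P5] Q1=[P1,P2,P3,P4] Q2=[]
t=11-12: P5@Q0 runs 1, rem=2, I/O yield, promote→Q0. Q0=[P5] Q1=[P1,P2,P3,P4] Q2=[]
t=12-13: P5@Q0 runs 1, rem=1, I/O yield, promote→Q0. Q0=[P5] Q1=[P1,P2,P3,P4] Q2=[]
t=13-14: P5@Q0 runs 1, rem=0, completes. Q0=[] Q1=[P1,P2,P3,P4] Q2=[]
t=14-17: P1@Q1 runs 3, rem=8, I/O yield, promote→Q0. Q0=[P1] Q1=[P2,P3,P4] Q2=[]
t=17-19: P1@Q0 runs 2, rem=6, quantum used, demote→Q1. Q0=[] Q1=[P2,P3,P4,P1] Q2=[]
t=19-23: P2@Q1 runs 4, rem=0, completes. Q0=[] Q1=[P3,P4,P1] Q2=[]
t=23-26: P3@Q1 runs 3, rem=1, I/O yield, promote→Q0. Q0=[P3] Q1=[P4,P1] Q2=[]
t=26-27: P3@Q0 runs 1, rem=0, completes. Q0=[] Q1=[P4,P1] Q2=[]
t=27-32: P4@Q1 runs 5, rem=0, completes. Q0=[] Q1=[P1] Q2=[]
t=32-35: P1@Q1 runs 3, rem=3, I/O yield, promote→Q0. Q0=[P1] Q1=[] Q2=[]
t=35-37: P1@Q0 runs 2, rem=1, quantum used, demote→Q1. Q0=[] Q1=[P1] Q2=[]
t=37-38: P1@Q1 runs 1, rem=0, completes. Q0=[] Q1=[] Q2=[]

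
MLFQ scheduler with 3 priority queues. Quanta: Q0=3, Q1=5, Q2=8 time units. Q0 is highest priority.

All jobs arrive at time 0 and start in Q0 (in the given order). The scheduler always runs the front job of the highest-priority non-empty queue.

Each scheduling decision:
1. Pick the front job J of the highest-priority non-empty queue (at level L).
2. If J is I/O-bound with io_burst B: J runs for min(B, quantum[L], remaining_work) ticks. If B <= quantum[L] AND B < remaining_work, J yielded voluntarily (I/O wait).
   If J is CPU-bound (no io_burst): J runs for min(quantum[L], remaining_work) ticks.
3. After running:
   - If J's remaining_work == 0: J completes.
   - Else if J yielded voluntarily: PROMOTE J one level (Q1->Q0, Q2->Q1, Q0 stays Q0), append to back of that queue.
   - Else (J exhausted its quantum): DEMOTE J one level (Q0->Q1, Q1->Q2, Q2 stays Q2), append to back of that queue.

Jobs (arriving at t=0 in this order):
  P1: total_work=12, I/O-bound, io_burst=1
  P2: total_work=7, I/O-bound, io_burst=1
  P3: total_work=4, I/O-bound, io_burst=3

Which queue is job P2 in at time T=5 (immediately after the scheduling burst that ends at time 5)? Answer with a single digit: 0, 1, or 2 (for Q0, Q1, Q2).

t=0-1: P1@Q0 runs 1, rem=11, I/O yield, promote→Q0. Q0=[P2,P3,P1] Q1=[] Q2=[]
t=1-2: P2@Q0 runs 1, rem=6, I/O yield, promote→Q0. Q0=[P3,P1,P2] Q1=[] Q2=[]
t=2-5: P3@Q0 runs 3, rem=1, I/O yield, promote→Q0. Q0=[P1,P2,P3] Q1=[] Q2=[]
t=5-6: P1@Q0 runs 1, rem=10, I/O yield, promote→Q0. Q0=[P2,P3,P1] Q1=[] Q2=[]
t=6-7: P2@Q0 runs 1, rem=5, I/O yield, promote→Q0. Q0=[P3,P1,P2] Q1=[] Q2=[]
t=7-8: P3@Q0 runs 1, rem=0, completes. Q0=[P1,P2] Q1=[] Q2=[]
t=8-9: P1@Q0 runs 1, rem=9, I/O yield, promote→Q0. Q0=[P2,P1] Q1=[] Q2=[]
t=9-10: P2@Q0 runs 1, rem=4, I/O yield, promote→Q0. Q0=[P1,P2] Q1=[] Q2=[]
t=10-11: P1@Q0 runs 1, rem=8, I/O yield, promote→Q0. Q0=[P2,P1] Q1=[] Q2=[]
t=11-12: P2@Q0 runs 1, rem=3, I/O yield, promote→Q0. Q0=[P1,P2] Q1=[] Q2=[]
t=12-13: P1@Q0 runs 1, rem=7, I/O yield, promote→Q0. Q0=[P2,P1] Q1=[] Q2=[]
t=13-14: P2@Q0 runs 1, rem=2, I/O yield, promote→Q0. Q0=[P1,P2] Q1=[] Q2=[]
t=14-15: P1@Q0 runs 1, rem=6, I/O yield, promote→Q0. Q0=[P2,P1] Q1=[] Q2=[]
t=15-16: P2@Q0 runs 1, rem=1, I/O yield, promote→Q0. Q0=[P1,P2] Q1=[] Q2=[]
t=16-17: P1@Q0 runs 1, rem=5, I/O yield, promote→Q0. Q0=[P2,P1] Q1=[] Q2=[]
t=17-18: P2@Q0 runs 1, rem=0, completes. Q0=[P1] Q1=[] Q2=[]
t=18-19: P1@Q0 runs 1, rem=4, I/O yield, promote→Q0. Q0=[P1] Q1=[] Q2=[]
t=19-20: P1@Q0 runs 1, rem=3, I/O yield, promote→Q0. Q0=[P1] Q1=[] Q2=[]
t=20-21: P1@Q0 runs 1, rem=2, I/O yield, promote→Q0. Q0=[P1] Q1=[] Q2=[]
t=21-22: P1@Q0 runs 1, rem=1, I/O yield, promote→Q0. Q0=[P1] Q1=[] Q2=[]
t=22-23: P1@Q0 runs 1, rem=0, completes. Q0=[] Q1=[] Q2=[]

Answer: 0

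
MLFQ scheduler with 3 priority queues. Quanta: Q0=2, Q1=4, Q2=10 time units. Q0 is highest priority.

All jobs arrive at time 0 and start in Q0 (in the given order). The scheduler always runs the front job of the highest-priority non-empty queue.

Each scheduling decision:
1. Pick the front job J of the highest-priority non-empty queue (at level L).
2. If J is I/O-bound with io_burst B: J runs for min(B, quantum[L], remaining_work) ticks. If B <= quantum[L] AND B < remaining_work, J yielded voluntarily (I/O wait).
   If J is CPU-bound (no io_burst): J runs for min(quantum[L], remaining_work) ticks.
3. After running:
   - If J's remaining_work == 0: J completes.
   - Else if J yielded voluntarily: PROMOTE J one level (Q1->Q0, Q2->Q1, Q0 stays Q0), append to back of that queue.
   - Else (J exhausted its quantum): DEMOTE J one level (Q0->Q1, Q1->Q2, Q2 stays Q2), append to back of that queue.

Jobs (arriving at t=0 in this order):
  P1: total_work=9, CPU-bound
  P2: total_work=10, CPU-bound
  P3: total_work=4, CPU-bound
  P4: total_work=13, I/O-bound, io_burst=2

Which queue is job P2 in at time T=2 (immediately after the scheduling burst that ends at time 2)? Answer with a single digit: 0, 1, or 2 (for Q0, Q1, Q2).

t=0-2: P1@Q0 runs 2, rem=7, quantum used, demote→Q1. Q0=[P2,P3,P4] Q1=[P1] Q2=[]
t=2-4: P2@Q0 runs 2, rem=8, quantum used, demote→Q1. Q0=[P3,P4] Q1=[P1,P2] Q2=[]
t=4-6: P3@Q0 runs 2, rem=2, quantum used, demote→Q1. Q0=[P4] Q1=[P1,P2,P3] Q2=[]
t=6-8: P4@Q0 runs 2, rem=11, I/O yield, promote→Q0. Q0=[P4] Q1=[P1,P2,P3] Q2=[]
t=8-10: P4@Q0 runs 2, rem=9, I/O yield, promote→Q0. Q0=[P4] Q1=[P1,P2,P3] Q2=[]
t=10-12: P4@Q0 runs 2, rem=7, I/O yield, promote→Q0. Q0=[P4] Q1=[P1,P2,P3] Q2=[]
t=12-14: P4@Q0 runs 2, rem=5, I/O yield, promote→Q0. Q0=[P4] Q1=[P1,P2,P3] Q2=[]
t=14-16: P4@Q0 runs 2, rem=3, I/O yield, promote→Q0. Q0=[P4] Q1=[P1,P2,P3] Q2=[]
t=16-18: P4@Q0 runs 2, rem=1, I/O yield, promote→Q0. Q0=[P4] Q1=[P1,P2,P3] Q2=[]
t=18-19: P4@Q0 runs 1, rem=0, completes. Q0=[] Q1=[P1,P2,P3] Q2=[]
t=19-23: P1@Q1 runs 4, rem=3, quantum used, demote→Q2. Q0=[] Q1=[P2,P3] Q2=[P1]
t=23-27: P2@Q1 runs 4, rem=4, quantum used, demote→Q2. Q0=[] Q1=[P3] Q2=[P1,P2]
t=27-29: P3@Q1 runs 2, rem=0, completes. Q0=[] Q1=[] Q2=[P1,P2]
t=29-32: P1@Q2 runs 3, rem=0, completes. Q0=[] Q1=[] Q2=[P2]
t=32-36: P2@Q2 runs 4, rem=0, completes. Q0=[] Q1=[] Q2=[]

Answer: 0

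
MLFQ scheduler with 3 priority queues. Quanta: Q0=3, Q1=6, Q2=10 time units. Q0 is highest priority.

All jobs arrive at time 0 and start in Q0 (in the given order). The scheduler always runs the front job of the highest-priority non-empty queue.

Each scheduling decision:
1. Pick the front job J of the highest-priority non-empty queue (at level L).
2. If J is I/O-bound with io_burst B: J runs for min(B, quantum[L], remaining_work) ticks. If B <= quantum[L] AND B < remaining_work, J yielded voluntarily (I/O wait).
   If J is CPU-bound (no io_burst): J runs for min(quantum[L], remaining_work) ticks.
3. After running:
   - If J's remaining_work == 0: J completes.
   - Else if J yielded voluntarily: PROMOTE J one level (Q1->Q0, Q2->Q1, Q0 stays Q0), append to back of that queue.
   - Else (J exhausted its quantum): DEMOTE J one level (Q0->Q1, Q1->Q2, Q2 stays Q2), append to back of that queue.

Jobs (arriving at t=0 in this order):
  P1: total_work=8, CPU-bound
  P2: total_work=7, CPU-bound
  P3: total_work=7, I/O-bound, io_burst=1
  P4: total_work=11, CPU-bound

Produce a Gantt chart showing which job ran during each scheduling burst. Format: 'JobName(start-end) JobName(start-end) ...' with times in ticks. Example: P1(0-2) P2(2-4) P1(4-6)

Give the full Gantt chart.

t=0-3: P1@Q0 runs 3, rem=5, quantum used, demote→Q1. Q0=[P2,P3,P4] Q1=[P1] Q2=[]
t=3-6: P2@Q0 runs 3, rem=4, quantum used, demote→Q1. Q0=[P3,P4] Q1=[P1,P2] Q2=[]
t=6-7: P3@Q0 runs 1, rem=6, I/O yield, promote→Q0. Q0=[P4,P3] Q1=[P1,P2] Q2=[]
t=7-10: P4@Q0 runs 3, rem=8, quantum used, demote→Q1. Q0=[P3] Q1=[P1,P2,P4] Q2=[]
t=10-11: P3@Q0 runs 1, rem=5, I/O yield, promote→Q0. Q0=[P3] Q1=[P1,P2,P4] Q2=[]
t=11-12: P3@Q0 runs 1, rem=4, I/O yield, promote→Q0. Q0=[P3] Q1=[P1,P2,P4] Q2=[]
t=12-13: P3@Q0 runs 1, rem=3, I/O yield, promote→Q0. Q0=[P3] Q1=[P1,P2,P4] Q2=[]
t=13-14: P3@Q0 runs 1, rem=2, I/O yield, promote→Q0. Q0=[P3] Q1=[P1,P2,P4] Q2=[]
t=14-15: P3@Q0 runs 1, rem=1, I/O yield, promote→Q0. Q0=[P3] Q1=[P1,P2,P4] Q2=[]
t=15-16: P3@Q0 runs 1, rem=0, completes. Q0=[] Q1=[P1,P2,P4] Q2=[]
t=16-21: P1@Q1 runs 5, rem=0, completes. Q0=[] Q1=[P2,P4] Q2=[]
t=21-25: P2@Q1 runs 4, rem=0, completes. Q0=[] Q1=[P4] Q2=[]
t=25-31: P4@Q1 runs 6, rem=2, quantum used, demote→Q2. Q0=[] Q1=[] Q2=[P4]
t=31-33: P4@Q2 runs 2, rem=0, completes. Q0=[] Q1=[] Q2=[]

Answer: P1(0-3) P2(3-6) P3(6-7) P4(7-10) P3(10-11) P3(11-12) P3(12-13) P3(13-14) P3(14-15) P3(15-16) P1(16-21) P2(21-25) P4(25-31) P4(31-33)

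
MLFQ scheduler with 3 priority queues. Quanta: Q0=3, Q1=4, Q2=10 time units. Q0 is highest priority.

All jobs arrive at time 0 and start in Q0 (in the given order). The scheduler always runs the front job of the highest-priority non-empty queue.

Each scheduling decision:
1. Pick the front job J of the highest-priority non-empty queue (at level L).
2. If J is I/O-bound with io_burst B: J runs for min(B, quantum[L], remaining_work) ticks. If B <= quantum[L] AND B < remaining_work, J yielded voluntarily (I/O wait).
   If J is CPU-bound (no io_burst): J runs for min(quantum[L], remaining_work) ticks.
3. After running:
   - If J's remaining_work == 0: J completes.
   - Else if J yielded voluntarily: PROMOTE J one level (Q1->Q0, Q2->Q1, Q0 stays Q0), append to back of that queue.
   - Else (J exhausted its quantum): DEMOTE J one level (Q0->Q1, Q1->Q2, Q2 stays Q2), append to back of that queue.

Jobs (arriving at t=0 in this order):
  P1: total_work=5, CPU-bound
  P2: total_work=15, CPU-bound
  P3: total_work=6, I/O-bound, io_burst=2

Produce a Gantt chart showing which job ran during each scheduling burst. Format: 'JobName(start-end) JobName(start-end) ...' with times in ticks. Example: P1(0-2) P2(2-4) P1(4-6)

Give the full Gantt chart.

t=0-3: P1@Q0 runs 3, rem=2, quantum used, demote→Q1. Q0=[P2,P3] Q1=[P1] Q2=[]
t=3-6: P2@Q0 runs 3, rem=12, quantum used, demote→Q1. Q0=[P3] Q1=[P1,P2] Q2=[]
t=6-8: P3@Q0 runs 2, rem=4, I/O yield, promote→Q0. Q0=[P3] Q1=[P1,P2] Q2=[]
t=8-10: P3@Q0 runs 2, rem=2, I/O yield, promote→Q0. Q0=[P3] Q1=[P1,P2] Q2=[]
t=10-12: P3@Q0 runs 2, rem=0, completes. Q0=[] Q1=[P1,P2] Q2=[]
t=12-14: P1@Q1 runs 2, rem=0, completes. Q0=[] Q1=[P2] Q2=[]
t=14-18: P2@Q1 runs 4, rem=8, quantum used, demote→Q2. Q0=[] Q1=[] Q2=[P2]
t=18-26: P2@Q2 runs 8, rem=0, completes. Q0=[] Q1=[] Q2=[]

Answer: P1(0-3) P2(3-6) P3(6-8) P3(8-10) P3(10-12) P1(12-14) P2(14-18) P2(18-26)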